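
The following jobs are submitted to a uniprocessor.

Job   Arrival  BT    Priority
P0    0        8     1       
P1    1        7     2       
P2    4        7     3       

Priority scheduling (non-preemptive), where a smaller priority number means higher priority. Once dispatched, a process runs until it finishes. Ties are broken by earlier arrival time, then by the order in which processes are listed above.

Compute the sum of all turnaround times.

40

Timeline: | P0 0-8 | P1 8-15 | P2 15-22 |
Completion: P0=8  P1=15  P2=22
Turnaround (C−A): P0=8  P1=14  P2=18
Turnaround = completion − arrival: P0=8, P1=14, P2=18
Total turnaround = 8 + 14 + 18 = 40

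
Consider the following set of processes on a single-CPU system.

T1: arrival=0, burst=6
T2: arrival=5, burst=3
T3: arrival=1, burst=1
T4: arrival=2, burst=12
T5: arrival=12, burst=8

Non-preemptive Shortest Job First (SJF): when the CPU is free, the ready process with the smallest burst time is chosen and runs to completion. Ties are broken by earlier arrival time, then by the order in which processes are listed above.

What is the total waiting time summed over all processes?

Timeline: | T1 0-6 | T3 6-7 | T2 7-10 | T4 10-22 | T5 22-30 |
Completion: T1=6  T2=10  T3=7  T4=22  T5=30
Waiting = turnaround − burst: T1=0, T2=2, T3=5, T4=8, T5=10
Total waiting = 0 + 2 + 5 + 8 + 10 = 25

25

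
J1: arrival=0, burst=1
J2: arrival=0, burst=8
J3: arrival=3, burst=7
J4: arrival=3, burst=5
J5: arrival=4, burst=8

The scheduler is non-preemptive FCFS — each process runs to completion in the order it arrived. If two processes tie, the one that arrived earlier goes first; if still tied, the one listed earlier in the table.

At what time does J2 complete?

9

Schedule: | J1 0-1 | J2 1-9 | J3 9-16 | J4 16-21 | J5 21-29 |
Completion: J1=1  J2=9  J3=16  J4=21  J5=29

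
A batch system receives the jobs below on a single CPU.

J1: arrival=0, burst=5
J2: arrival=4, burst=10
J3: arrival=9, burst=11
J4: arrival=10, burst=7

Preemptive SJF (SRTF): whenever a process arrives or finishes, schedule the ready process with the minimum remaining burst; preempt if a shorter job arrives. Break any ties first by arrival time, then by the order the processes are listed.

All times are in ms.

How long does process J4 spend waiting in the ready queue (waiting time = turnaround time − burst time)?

5

Timeline: | J1 0-5 | J2 5-15 | J4 15-22 | J3 22-33 |
Completion: J1=5  J2=15  J3=33  J4=22
Turnaround (C−A): J1=5  J2=11  J3=24  J4=12
Waiting(J4) = turnaround − burst = 12 − 7 = 5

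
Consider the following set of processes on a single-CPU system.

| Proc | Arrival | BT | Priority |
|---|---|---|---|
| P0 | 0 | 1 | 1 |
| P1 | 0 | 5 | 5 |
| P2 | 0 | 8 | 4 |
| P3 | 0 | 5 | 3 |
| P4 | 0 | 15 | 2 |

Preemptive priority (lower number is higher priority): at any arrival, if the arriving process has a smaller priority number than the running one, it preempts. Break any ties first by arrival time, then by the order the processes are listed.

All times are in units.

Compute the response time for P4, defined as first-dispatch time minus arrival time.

Schedule: | P0 0-1 | P4 1-16 | P3 16-21 | P2 21-29 | P1 29-34 |
Completion: P0=1  P1=34  P2=29  P3=21  P4=16
Turnaround (C−A): P0=1  P1=34  P2=29  P3=21  P4=16
Response(P4) = first start − arrival = 1 − 0 = 1

1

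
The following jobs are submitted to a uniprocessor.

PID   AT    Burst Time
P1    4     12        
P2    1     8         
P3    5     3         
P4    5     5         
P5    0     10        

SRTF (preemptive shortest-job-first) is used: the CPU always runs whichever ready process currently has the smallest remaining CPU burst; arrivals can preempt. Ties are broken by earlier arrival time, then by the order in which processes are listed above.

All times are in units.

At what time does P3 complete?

8

Gantt: | P5 0-1 | P2 1-5 | P3 5-8 | P2 8-12 | P4 12-17 | P5 17-26 | P1 26-38 |
Completion: P1=38  P2=12  P3=8  P4=17  P5=26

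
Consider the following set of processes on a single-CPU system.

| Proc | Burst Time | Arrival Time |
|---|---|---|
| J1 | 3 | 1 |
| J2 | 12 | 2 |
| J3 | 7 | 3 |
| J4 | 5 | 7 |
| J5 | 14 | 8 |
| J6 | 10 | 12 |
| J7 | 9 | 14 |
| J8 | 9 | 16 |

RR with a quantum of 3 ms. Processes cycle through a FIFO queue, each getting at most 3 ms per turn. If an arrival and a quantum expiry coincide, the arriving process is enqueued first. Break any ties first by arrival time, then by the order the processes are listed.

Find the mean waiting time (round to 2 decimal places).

Schedule: | idle 0-1 | J1 1-4 | J2 4-7 | J3 7-10 | J4 10-13 | J2 13-16 | J5 16-19 | J3 19-22 | J6 22-25 | J4 25-27 | J7 27-30 | J8 30-33 | J2 33-36 | J5 36-39 | J3 39-40 | J6 40-43 | J7 43-46 | J8 46-49 | J2 49-52 | J5 52-55 | J6 55-58 | J7 58-61 | J8 61-64 | J5 64-67 | J6 67-68 | J5 68-70 |
Completion: J1=4  J2=52  J3=40  J4=27  J5=70  J6=68  J7=61  J8=64
Waiting times: J1=0, J2=38, J3=30, J4=15, J5=48, J6=46, J7=38, J8=39
Average waiting = (0+38+30+15+48+46+38+39) / 8 = 254/8 = 31.75

31.75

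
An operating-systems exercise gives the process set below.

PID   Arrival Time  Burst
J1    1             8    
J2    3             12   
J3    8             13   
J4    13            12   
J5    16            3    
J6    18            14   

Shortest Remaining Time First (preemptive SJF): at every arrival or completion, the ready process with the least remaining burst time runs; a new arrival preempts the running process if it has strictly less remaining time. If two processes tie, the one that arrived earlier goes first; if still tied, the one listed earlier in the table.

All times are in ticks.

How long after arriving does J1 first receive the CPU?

Gantt: | idle 0-1 | J1 1-9 | J2 9-16 | J5 16-19 | J2 19-24 | J4 24-36 | J3 36-49 | J6 49-63 |
Completion: J1=9  J2=24  J3=49  J4=36  J5=19  J6=63
Response(J1) = first start − arrival = 1 − 1 = 0

0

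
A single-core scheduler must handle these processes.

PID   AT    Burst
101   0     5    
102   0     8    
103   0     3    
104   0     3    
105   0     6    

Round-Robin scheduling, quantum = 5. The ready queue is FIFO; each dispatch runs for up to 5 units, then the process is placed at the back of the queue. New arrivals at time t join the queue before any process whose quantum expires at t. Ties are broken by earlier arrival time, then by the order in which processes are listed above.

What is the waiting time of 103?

Timeline: | 101 0-5 | 102 5-10 | 103 10-13 | 104 13-16 | 105 16-21 | 102 21-24 | 105 24-25 |
Completion: 101=5  102=24  103=13  104=16  105=25
Turnaround (C−A): 101=5  102=24  103=13  104=16  105=25
Waiting(103) = turnaround − burst = 13 − 3 = 10

10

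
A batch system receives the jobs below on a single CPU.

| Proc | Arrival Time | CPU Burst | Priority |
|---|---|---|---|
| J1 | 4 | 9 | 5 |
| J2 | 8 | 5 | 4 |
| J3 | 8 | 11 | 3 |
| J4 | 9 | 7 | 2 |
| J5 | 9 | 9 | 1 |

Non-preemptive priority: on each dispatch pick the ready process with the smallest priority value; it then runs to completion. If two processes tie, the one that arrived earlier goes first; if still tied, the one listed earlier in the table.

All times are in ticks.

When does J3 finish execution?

Gantt: | idle 0-4 | J1 4-13 | J5 13-22 | J4 22-29 | J3 29-40 | J2 40-45 |
Completion: J1=13  J2=45  J3=40  J4=29  J5=22
Turnaround (C−A): J1=9  J2=37  J3=32  J4=20  J5=13

40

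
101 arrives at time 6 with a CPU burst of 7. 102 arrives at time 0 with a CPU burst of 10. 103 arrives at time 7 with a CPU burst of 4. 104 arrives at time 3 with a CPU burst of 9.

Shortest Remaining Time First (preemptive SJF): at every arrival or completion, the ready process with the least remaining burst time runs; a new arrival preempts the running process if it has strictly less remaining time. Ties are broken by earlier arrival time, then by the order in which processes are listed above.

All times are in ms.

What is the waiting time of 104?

Schedule: | 102 0-10 | 103 10-14 | 101 14-21 | 104 21-30 |
Completion: 101=21  102=10  103=14  104=30
Waiting(104) = turnaround − burst = 27 − 9 = 18

18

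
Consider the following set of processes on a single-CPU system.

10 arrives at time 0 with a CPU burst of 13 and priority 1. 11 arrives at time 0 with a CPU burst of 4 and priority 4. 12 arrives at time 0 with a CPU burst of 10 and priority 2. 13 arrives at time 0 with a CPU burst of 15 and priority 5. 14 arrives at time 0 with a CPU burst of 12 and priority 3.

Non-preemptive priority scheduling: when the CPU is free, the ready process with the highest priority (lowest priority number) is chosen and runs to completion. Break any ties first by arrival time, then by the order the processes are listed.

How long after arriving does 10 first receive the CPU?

0

Gantt: | 10 0-13 | 12 13-23 | 14 23-35 | 11 35-39 | 13 39-54 |
Completion: 10=13  11=39  12=23  13=54  14=35
Response(10) = first start − arrival = 0 − 0 = 0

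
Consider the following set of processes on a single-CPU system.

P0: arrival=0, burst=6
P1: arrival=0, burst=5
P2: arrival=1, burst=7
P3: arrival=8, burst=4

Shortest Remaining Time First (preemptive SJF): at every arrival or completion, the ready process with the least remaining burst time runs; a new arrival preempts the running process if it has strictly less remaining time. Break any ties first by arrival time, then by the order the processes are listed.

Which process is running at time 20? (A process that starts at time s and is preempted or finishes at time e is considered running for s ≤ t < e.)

Timeline: | P1 0-5 | P0 5-11 | P3 11-15 | P2 15-22 |
Completion: P0=11  P1=5  P2=22  P3=15
Turnaround (C−A): P0=11  P1=5  P2=21  P3=7

P2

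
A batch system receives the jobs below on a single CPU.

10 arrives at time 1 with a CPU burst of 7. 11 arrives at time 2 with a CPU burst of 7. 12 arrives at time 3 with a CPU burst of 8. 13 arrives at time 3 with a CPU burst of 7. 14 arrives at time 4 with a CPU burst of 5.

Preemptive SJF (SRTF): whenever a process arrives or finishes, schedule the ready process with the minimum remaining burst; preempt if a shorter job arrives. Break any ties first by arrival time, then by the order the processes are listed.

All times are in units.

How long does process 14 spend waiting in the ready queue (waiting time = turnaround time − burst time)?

4

Gantt: | idle 0-1 | 10 1-8 | 14 8-13 | 11 13-20 | 13 20-27 | 12 27-35 |
Completion: 10=8  11=20  12=35  13=27  14=13
Waiting(14) = turnaround − burst = 9 − 5 = 4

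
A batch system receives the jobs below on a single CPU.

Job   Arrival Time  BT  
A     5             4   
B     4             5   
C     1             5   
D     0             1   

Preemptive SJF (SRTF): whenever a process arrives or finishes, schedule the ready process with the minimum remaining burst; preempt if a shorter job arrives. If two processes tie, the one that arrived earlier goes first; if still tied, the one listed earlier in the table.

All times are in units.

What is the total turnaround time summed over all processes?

22

Timeline: | D 0-1 | C 1-6 | A 6-10 | B 10-15 |
Completion: A=10  B=15  C=6  D=1
Turnaround (C−A): A=5  B=11  C=5  D=1
Turnaround = completion − arrival: A=5, B=11, C=5, D=1
Total turnaround = 5 + 11 + 5 + 1 = 22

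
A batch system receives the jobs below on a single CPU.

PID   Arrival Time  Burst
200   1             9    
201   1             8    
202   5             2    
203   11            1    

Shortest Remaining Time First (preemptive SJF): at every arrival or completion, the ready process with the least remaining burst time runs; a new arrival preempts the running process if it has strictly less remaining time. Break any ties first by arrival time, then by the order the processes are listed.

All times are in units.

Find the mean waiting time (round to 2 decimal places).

Timeline: | idle 0-1 | 201 1-5 | 202 5-7 | 201 7-11 | 203 11-12 | 200 12-21 |
Completion: 200=21  201=11  202=7  203=12
Turnaround (C−A): 200=20  201=10  202=2  203=1
Waiting times: 200=11, 201=2, 202=0, 203=0
Average waiting = (11+2+0+0) / 4 = 13/4 = 3.25

3.25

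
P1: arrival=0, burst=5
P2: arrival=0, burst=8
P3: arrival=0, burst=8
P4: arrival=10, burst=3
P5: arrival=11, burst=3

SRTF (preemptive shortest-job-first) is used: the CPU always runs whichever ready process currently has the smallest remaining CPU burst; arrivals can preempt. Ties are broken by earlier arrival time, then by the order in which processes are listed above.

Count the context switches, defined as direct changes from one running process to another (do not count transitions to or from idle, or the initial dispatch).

4

Gantt: | P1 0-5 | P2 5-13 | P4 13-16 | P5 16-19 | P3 19-27 |
Completion: P1=5  P2=13  P3=27  P4=16  P5=19
Turnaround (C−A): P1=5  P2=13  P3=27  P4=6  P5=8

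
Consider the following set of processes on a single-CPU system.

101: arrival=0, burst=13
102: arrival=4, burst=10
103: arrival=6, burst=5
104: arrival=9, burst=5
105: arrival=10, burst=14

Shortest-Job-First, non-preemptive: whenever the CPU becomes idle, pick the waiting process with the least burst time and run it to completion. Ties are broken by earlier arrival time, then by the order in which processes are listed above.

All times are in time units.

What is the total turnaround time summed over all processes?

Gantt: | 101 0-13 | 103 13-18 | 104 18-23 | 102 23-33 | 105 33-47 |
Completion: 101=13  102=33  103=18  104=23  105=47
Turnaround (C−A): 101=13  102=29  103=12  104=14  105=37
Turnaround = completion − arrival: 101=13, 102=29, 103=12, 104=14, 105=37
Total turnaround = 13 + 29 + 12 + 14 + 37 = 105

105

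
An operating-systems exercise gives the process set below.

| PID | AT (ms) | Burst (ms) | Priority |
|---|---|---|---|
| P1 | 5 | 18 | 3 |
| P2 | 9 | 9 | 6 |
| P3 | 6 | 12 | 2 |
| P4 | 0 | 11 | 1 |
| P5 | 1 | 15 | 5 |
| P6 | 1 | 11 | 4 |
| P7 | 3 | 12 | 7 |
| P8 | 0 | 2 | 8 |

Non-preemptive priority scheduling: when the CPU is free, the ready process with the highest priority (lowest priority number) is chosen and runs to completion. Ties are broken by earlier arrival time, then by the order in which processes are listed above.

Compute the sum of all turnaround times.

Schedule: | P4 0-11 | P3 11-23 | P1 23-41 | P6 41-52 | P5 52-67 | P2 67-76 | P7 76-88 | P8 88-90 |
Completion: P1=41  P2=76  P3=23  P4=11  P5=67  P6=52  P7=88  P8=90
Turnaround = completion − arrival: P1=36, P2=67, P3=17, P4=11, P5=66, P6=51, P7=85, P8=90
Total turnaround = 36 + 67 + 17 + 11 + 66 + 51 + 85 + 90 = 423

423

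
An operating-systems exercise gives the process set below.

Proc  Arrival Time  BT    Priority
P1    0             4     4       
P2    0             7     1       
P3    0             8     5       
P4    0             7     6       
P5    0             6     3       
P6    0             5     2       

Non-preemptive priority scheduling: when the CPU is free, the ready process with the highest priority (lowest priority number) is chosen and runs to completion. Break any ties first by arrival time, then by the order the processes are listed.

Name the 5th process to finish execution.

P3

Gantt: | P2 0-7 | P6 7-12 | P5 12-18 | P1 18-22 | P3 22-30 | P4 30-37 |
Completion: P1=22  P2=7  P3=30  P4=37  P5=18  P6=12
Finish order: P2 → P6 → P5 → P1 → P3 → P4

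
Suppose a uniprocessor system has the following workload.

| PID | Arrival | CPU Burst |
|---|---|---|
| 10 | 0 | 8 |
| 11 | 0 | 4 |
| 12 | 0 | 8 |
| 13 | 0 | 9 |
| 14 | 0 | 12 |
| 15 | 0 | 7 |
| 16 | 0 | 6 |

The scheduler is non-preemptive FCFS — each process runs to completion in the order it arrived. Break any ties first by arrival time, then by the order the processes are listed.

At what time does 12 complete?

20

Schedule: | 10 0-8 | 11 8-12 | 12 12-20 | 13 20-29 | 14 29-41 | 15 41-48 | 16 48-54 |
Completion: 10=8  11=12  12=20  13=29  14=41  15=48  16=54
Turnaround (C−A): 10=8  11=12  12=20  13=29  14=41  15=48  16=54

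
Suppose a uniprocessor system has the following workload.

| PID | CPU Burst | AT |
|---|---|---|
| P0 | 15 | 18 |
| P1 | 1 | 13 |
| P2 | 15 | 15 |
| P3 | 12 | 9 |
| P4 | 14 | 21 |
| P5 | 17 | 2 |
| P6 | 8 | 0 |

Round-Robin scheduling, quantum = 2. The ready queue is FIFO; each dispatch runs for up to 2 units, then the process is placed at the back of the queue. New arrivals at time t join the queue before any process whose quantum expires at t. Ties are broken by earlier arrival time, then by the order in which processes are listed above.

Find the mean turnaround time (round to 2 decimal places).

46.71

Timeline: | P6 0-2 | P5 2-4 | P6 4-6 | P5 6-8 | P6 8-10 | P5 10-12 | P3 12-14 | P6 14-16 | P5 16-18 | P1 18-19 | P3 19-21 | P2 21-23 | P0 23-25 | P5 25-27 | P4 27-29 | P3 29-31 | P2 31-33 | P0 33-35 | P5 35-37 | P4 37-39 | P3 39-41 | P2 41-43 | P0 43-45 | P5 45-47 | P4 47-49 | P3 49-51 | P2 51-53 | P0 53-55 | P5 55-57 | P4 57-59 | P3 59-61 | P2 61-63 | P0 63-65 | P5 65-66 | P4 66-68 | P2 68-70 | P0 70-72 | P4 72-74 | P2 74-76 | P0 76-78 | P4 78-80 | P2 80-81 | P0 81-82 |
Completion: P0=82  P1=19  P2=81  P3=61  P4=80  P5=66  P6=16
Turnaround (C−A): P0=64  P1=6  P2=66  P3=52  P4=59  P5=64  P6=16
Turnaround times: P0=64, P1=6, P2=66, P3=52, P4=59, P5=64, P6=16
Average turnaround = (64+6+66+52+59+64+16) / 7 = 327/7 = 46.71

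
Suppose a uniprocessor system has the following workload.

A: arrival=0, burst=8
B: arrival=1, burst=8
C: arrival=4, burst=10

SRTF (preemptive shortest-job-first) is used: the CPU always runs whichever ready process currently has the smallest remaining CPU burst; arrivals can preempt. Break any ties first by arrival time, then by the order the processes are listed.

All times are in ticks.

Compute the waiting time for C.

12

Gantt: | A 0-8 | B 8-16 | C 16-26 |
Completion: A=8  B=16  C=26
Turnaround (C−A): A=8  B=15  C=22
Waiting(C) = turnaround − burst = 22 − 10 = 12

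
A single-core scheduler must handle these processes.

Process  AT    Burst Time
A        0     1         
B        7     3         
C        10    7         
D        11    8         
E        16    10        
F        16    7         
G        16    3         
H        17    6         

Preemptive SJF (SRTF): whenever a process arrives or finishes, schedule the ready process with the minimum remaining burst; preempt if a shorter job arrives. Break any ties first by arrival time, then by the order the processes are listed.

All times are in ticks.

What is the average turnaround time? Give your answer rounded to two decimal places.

Gantt: | A 0-1 | idle 1-7 | B 7-10 | C 10-17 | G 17-20 | H 20-26 | F 26-33 | D 33-41 | E 41-51 |
Completion: A=1  B=10  C=17  D=41  E=51  F=33  G=20  H=26
Turnaround (C−A): A=1  B=3  C=7  D=30  E=35  F=17  G=4  H=9
Turnaround times: A=1, B=3, C=7, D=30, E=35, F=17, G=4, H=9
Average turnaround = (1+3+7+30+35+17+4+9) / 8 = 106/8 = 13.25

13.25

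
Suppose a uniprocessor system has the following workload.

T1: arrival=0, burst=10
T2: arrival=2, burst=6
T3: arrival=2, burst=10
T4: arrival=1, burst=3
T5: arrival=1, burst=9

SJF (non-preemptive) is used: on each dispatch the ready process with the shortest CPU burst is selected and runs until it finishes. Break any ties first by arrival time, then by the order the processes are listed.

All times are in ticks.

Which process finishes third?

Schedule: | T1 0-10 | T4 10-13 | T2 13-19 | T5 19-28 | T3 28-38 |
Completion: T1=10  T2=19  T3=38  T4=13  T5=28
Turnaround (C−A): T1=10  T2=17  T3=36  T4=12  T5=27
Finish order: T1 → T4 → T2 → T5 → T3

T2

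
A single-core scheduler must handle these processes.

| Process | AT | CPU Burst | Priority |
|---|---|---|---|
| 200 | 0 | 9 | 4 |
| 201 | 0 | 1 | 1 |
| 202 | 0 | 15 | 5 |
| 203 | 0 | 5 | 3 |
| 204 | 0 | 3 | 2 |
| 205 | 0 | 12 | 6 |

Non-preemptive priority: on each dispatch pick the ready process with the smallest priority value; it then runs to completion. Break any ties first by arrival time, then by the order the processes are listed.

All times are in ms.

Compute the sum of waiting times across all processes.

65

Schedule: | 201 0-1 | 204 1-4 | 203 4-9 | 200 9-18 | 202 18-33 | 205 33-45 |
Completion: 200=18  201=1  202=33  203=9  204=4  205=45
Turnaround (C−A): 200=18  201=1  202=33  203=9  204=4  205=45
Waiting = turnaround − burst: 200=9, 201=0, 202=18, 203=4, 204=1, 205=33
Total waiting = 9 + 0 + 18 + 4 + 1 + 33 = 65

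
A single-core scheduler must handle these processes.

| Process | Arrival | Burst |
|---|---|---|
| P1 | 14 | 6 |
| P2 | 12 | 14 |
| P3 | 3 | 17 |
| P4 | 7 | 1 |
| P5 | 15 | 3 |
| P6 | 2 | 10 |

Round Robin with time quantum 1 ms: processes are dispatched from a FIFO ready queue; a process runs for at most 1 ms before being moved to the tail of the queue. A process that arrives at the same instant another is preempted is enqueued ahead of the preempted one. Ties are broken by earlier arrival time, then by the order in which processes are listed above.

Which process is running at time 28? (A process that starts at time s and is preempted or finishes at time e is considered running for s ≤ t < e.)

P5

Gantt: | idle 0-2 | P6 2-3 | P3 3-4 | P6 4-5 | P3 5-6 | P6 6-7 | P3 7-8 | P4 8-9 | P6 9-10 | P3 10-11 | P6 11-12 | P3 12-13 | P2 13-14 | P6 14-15 | P3 15-16 | P1 16-17 | P2 17-18 | P5 18-19 | P6 19-20 | P3 20-21 | P1 21-22 | P2 22-23 | P5 23-24 | P6 24-25 | P3 25-26 | P1 26-27 | P2 27-28 | P5 28-29 | P6 29-30 | P3 30-31 | P1 31-32 | P2 32-33 | P6 33-34 | P3 34-35 | P1 35-36 | P2 36-37 | P3 37-38 | P1 38-39 | P2 39-40 | P3 40-41 | P2 41-42 | P3 42-43 | P2 43-44 | P3 44-45 | P2 45-46 | P3 46-47 | P2 47-48 | P3 48-49 | P2 49-50 | P3 50-51 | P2 51-53 |
Completion: P1=39  P2=53  P3=51  P4=9  P5=29  P6=34
Turnaround (C−A): P1=25  P2=41  P3=48  P4=2  P5=14  P6=32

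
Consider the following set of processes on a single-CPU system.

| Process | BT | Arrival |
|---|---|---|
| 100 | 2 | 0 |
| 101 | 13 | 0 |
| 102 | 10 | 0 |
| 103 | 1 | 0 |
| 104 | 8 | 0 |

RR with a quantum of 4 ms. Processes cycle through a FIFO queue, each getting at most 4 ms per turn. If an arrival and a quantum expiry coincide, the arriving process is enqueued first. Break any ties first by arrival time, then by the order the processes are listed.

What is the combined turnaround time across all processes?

Schedule: | 100 0-2 | 101 2-6 | 102 6-10 | 103 10-11 | 104 11-15 | 101 15-19 | 102 19-23 | 104 23-27 | 101 27-31 | 102 31-33 | 101 33-34 |
Completion: 100=2  101=34  102=33  103=11  104=27
Turnaround (C−A): 100=2  101=34  102=33  103=11  104=27
Turnaround = completion − arrival: 100=2, 101=34, 102=33, 103=11, 104=27
Total turnaround = 2 + 34 + 33 + 11 + 27 = 107

107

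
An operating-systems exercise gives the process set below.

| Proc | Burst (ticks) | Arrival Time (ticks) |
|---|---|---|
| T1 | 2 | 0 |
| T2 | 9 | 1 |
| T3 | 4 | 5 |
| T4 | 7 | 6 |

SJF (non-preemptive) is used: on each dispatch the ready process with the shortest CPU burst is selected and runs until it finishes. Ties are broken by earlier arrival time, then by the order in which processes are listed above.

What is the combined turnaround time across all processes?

38

Timeline: | T1 0-2 | T2 2-11 | T3 11-15 | T4 15-22 |
Completion: T1=2  T2=11  T3=15  T4=22
Turnaround (C−A): T1=2  T2=10  T3=10  T4=16
Turnaround = completion − arrival: T1=2, T2=10, T3=10, T4=16
Total turnaround = 2 + 10 + 10 + 16 = 38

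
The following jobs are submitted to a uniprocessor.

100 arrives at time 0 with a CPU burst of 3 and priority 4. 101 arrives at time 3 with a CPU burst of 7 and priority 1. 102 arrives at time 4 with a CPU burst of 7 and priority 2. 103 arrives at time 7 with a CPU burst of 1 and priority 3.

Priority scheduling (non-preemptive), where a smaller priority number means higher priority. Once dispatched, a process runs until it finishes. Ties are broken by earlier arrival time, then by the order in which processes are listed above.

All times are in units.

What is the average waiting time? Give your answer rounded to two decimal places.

Timeline: | 100 0-3 | 101 3-10 | 102 10-17 | 103 17-18 |
Completion: 100=3  101=10  102=17  103=18
Turnaround (C−A): 100=3  101=7  102=13  103=11
Waiting times: 100=0, 101=0, 102=6, 103=10
Average waiting = (0+0+6+10) / 4 = 16/4 = 4.00

4.00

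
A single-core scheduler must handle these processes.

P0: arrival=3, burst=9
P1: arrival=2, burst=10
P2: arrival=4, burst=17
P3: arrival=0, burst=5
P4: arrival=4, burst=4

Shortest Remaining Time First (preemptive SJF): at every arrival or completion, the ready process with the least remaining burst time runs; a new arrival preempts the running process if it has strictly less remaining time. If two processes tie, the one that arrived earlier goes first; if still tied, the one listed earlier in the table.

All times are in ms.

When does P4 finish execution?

9

Schedule: | P3 0-5 | P4 5-9 | P0 9-18 | P1 18-28 | P2 28-45 |
Completion: P0=18  P1=28  P2=45  P3=5  P4=9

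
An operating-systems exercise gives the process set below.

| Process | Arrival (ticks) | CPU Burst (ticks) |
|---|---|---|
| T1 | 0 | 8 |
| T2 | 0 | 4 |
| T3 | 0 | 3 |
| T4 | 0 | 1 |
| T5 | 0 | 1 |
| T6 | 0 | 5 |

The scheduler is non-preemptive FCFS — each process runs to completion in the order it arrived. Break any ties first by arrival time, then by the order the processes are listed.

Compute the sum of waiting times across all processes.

Timeline: | T1 0-8 | T2 8-12 | T3 12-15 | T4 15-16 | T5 16-17 | T6 17-22 |
Completion: T1=8  T2=12  T3=15  T4=16  T5=17  T6=22
Waiting = turnaround − burst: T1=0, T2=8, T3=12, T4=15, T5=16, T6=17
Total waiting = 0 + 8 + 12 + 15 + 16 + 17 = 68

68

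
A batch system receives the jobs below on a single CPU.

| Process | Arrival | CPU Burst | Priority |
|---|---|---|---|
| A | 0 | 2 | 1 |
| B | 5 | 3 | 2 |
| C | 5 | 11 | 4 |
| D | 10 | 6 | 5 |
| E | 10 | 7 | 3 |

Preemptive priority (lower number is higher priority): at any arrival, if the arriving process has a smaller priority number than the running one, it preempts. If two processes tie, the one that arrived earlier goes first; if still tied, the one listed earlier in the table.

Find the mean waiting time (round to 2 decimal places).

5.20

Timeline: | A 0-2 | idle 2-5 | B 5-8 | C 8-10 | E 10-17 | C 17-26 | D 26-32 |
Completion: A=2  B=8  C=26  D=32  E=17
Turnaround (C−A): A=2  B=3  C=21  D=22  E=7
Waiting times: A=0, B=0, C=10, D=16, E=0
Average waiting = (0+0+10+16+0) / 5 = 26/5 = 5.20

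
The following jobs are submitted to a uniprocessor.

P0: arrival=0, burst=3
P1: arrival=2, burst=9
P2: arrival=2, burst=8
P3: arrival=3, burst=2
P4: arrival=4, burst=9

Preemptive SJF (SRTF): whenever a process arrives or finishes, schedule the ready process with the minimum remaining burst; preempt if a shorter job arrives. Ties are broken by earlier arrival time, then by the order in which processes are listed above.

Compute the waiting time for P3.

Schedule: | P0 0-3 | P3 3-5 | P2 5-13 | P1 13-22 | P4 22-31 |
Completion: P0=3  P1=22  P2=13  P3=5  P4=31
Turnaround (C−A): P0=3  P1=20  P2=11  P3=2  P4=27
Waiting(P3) = turnaround − burst = 2 − 2 = 0

0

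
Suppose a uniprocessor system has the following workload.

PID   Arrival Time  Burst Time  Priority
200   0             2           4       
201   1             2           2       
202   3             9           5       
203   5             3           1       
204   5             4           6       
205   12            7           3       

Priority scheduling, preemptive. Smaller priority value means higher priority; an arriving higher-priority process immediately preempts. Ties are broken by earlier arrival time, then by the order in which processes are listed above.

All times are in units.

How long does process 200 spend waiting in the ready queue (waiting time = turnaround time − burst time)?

Schedule: | 200 0-1 | 201 1-3 | 200 3-4 | 202 4-5 | 203 5-8 | 202 8-12 | 205 12-19 | 202 19-23 | 204 23-27 |
Completion: 200=4  201=3  202=23  203=8  204=27  205=19
Waiting(200) = turnaround − burst = 4 − 2 = 2

2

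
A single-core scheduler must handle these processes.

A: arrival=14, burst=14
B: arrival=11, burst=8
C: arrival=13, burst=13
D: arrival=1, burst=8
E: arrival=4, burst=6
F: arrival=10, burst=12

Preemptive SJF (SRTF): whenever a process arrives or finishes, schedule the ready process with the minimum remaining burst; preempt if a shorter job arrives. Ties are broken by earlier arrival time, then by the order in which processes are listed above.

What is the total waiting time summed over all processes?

Gantt: | idle 0-1 | D 1-9 | E 9-15 | B 15-23 | F 23-35 | C 35-48 | A 48-62 |
Completion: A=62  B=23  C=48  D=9  E=15  F=35
Turnaround (C−A): A=48  B=12  C=35  D=8  E=11  F=25
Waiting = turnaround − burst: A=34, B=4, C=22, D=0, E=5, F=13
Total waiting = 34 + 4 + 22 + 0 + 5 + 13 = 78

78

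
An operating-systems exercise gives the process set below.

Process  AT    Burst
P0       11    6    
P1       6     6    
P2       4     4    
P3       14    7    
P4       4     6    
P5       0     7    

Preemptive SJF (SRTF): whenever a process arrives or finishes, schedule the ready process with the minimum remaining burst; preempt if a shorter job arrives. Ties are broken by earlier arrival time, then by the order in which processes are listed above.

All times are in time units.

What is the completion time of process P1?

23

Schedule: | P5 0-7 | P2 7-11 | P4 11-17 | P1 17-23 | P0 23-29 | P3 29-36 |
Completion: P0=29  P1=23  P2=11  P3=36  P4=17  P5=7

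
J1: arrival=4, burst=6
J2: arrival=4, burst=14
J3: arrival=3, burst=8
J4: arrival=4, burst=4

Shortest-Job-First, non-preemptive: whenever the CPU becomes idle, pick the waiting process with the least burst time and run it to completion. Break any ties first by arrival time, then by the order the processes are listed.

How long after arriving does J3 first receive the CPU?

0

Gantt: | idle 0-3 | J3 3-11 | J4 11-15 | J1 15-21 | J2 21-35 |
Completion: J1=21  J2=35  J3=11  J4=15
Response(J3) = first start − arrival = 3 − 3 = 0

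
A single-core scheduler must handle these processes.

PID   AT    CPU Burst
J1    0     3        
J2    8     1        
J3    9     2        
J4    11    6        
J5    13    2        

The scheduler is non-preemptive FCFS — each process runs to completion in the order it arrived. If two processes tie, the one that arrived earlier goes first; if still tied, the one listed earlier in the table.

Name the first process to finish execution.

Timeline: | J1 0-3 | idle 3-8 | J2 8-9 | J3 9-11 | J4 11-17 | J5 17-19 |
Completion: J1=3  J2=9  J3=11  J4=17  J5=19
Turnaround (C−A): J1=3  J2=1  J3=2  J4=6  J5=6
Finish order: J1 → J2 → J3 → J4 → J5

J1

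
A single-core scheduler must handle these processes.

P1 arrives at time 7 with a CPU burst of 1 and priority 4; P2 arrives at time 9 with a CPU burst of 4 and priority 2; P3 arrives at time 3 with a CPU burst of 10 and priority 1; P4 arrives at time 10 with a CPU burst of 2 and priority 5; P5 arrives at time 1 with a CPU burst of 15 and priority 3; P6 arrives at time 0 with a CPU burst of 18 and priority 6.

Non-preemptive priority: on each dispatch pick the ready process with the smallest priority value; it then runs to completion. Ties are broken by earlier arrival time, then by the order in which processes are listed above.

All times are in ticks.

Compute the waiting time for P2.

Gantt: | P6 0-18 | P3 18-28 | P2 28-32 | P5 32-47 | P1 47-48 | P4 48-50 |
Completion: P1=48  P2=32  P3=28  P4=50  P5=47  P6=18
Turnaround (C−A): P1=41  P2=23  P3=25  P4=40  P5=46  P6=18
Waiting(P2) = turnaround − burst = 23 − 4 = 19

19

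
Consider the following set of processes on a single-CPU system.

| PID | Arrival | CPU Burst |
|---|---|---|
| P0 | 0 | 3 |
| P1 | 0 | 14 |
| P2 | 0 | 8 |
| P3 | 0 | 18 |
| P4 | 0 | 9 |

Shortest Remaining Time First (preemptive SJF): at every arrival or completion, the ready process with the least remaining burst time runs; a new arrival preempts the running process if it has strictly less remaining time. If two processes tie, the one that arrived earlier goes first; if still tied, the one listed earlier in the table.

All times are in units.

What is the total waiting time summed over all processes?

Schedule: | P0 0-3 | P2 3-11 | P4 11-20 | P1 20-34 | P3 34-52 |
Completion: P0=3  P1=34  P2=11  P3=52  P4=20
Waiting = turnaround − burst: P0=0, P1=20, P2=3, P3=34, P4=11
Total waiting = 0 + 20 + 3 + 34 + 11 = 68

68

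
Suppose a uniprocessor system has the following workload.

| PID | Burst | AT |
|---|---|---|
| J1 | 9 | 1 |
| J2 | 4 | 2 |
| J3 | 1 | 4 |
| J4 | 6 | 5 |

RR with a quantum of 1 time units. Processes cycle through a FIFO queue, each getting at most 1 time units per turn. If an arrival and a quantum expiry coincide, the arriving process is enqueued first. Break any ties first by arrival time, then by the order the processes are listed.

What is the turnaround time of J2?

10

Timeline: | idle 0-1 | J1 1-2 | J2 2-3 | J1 3-4 | J2 4-5 | J3 5-6 | J1 6-7 | J4 7-8 | J2 8-9 | J1 9-10 | J4 10-11 | J2 11-12 | J1 12-13 | J4 13-14 | J1 14-15 | J4 15-16 | J1 16-17 | J4 17-18 | J1 18-19 | J4 19-20 | J1 20-21 |
Completion: J1=21  J2=12  J3=6  J4=20
Turnaround(J2) = completion − arrival = 12 − 2 = 10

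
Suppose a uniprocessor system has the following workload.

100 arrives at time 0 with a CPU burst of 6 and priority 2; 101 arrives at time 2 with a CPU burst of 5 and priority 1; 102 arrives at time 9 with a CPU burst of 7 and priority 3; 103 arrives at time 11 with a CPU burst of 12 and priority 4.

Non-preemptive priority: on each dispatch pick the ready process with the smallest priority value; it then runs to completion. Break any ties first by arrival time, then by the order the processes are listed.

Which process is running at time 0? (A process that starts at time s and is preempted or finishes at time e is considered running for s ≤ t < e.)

100

Schedule: | 100 0-6 | 101 6-11 | 102 11-18 | 103 18-30 |
Completion: 100=6  101=11  102=18  103=30
Turnaround (C−A): 100=6  101=9  102=9  103=19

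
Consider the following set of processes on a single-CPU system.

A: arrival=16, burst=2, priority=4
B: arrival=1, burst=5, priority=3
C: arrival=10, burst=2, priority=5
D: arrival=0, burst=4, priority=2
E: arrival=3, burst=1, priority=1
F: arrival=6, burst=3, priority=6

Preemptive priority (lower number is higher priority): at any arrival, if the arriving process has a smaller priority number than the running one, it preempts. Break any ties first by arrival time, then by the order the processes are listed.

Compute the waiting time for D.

Gantt: | D 0-3 | E 3-4 | D 4-5 | B 5-10 | C 10-12 | F 12-15 | idle 15-16 | A 16-18 |
Completion: A=18  B=10  C=12  D=5  E=4  F=15
Turnaround (C−A): A=2  B=9  C=2  D=5  E=1  F=9
Waiting(D) = turnaround − burst = 5 − 4 = 1

1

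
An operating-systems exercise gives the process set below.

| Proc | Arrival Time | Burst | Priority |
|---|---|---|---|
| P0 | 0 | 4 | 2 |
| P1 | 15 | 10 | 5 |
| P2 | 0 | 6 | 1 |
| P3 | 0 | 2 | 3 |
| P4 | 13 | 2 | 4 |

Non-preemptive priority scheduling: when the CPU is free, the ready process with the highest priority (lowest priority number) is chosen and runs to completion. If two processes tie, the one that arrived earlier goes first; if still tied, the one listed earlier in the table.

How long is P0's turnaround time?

Timeline: | P2 0-6 | P0 6-10 | P3 10-12 | idle 12-13 | P4 13-15 | P1 15-25 |
Completion: P0=10  P1=25  P2=6  P3=12  P4=15
Turnaround (C−A): P0=10  P1=10  P2=6  P3=12  P4=2
Turnaround(P0) = completion − arrival = 10 − 0 = 10

10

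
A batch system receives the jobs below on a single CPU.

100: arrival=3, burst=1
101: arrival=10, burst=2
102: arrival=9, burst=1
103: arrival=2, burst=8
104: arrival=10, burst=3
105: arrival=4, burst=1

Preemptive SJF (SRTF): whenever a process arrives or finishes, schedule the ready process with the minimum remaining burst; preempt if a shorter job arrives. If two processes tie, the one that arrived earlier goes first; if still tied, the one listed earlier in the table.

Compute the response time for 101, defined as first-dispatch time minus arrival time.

Schedule: | idle 0-2 | 103 2-3 | 100 3-4 | 105 4-5 | 103 5-9 | 102 9-10 | 101 10-12 | 103 12-15 | 104 15-18 |
Completion: 100=4  101=12  102=10  103=15  104=18  105=5
Response(101) = first start − arrival = 10 − 10 = 0

0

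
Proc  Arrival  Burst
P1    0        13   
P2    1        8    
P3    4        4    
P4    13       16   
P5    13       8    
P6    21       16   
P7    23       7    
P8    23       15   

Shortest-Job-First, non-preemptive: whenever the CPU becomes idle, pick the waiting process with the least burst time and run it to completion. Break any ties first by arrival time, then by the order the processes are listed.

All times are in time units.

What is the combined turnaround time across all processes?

Timeline: | P1 0-13 | P3 13-17 | P2 17-25 | P7 25-32 | P5 32-40 | P8 40-55 | P4 55-71 | P6 71-87 |
Completion: P1=13  P2=25  P3=17  P4=71  P5=40  P6=87  P7=32  P8=55
Turnaround (C−A): P1=13  P2=24  P3=13  P4=58  P5=27  P6=66  P7=9  P8=32
Turnaround = completion − arrival: P1=13, P2=24, P3=13, P4=58, P5=27, P6=66, P7=9, P8=32
Total turnaround = 13 + 24 + 13 + 58 + 27 + 66 + 9 + 32 = 242

242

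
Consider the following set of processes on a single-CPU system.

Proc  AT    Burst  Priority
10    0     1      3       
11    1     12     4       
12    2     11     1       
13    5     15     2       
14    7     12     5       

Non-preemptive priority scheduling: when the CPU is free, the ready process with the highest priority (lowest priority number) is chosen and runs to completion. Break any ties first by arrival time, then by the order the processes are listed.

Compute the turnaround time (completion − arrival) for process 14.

Timeline: | 10 0-1 | 11 1-13 | 12 13-24 | 13 24-39 | 14 39-51 |
Completion: 10=1  11=13  12=24  13=39  14=51
Turnaround(14) = completion − arrival = 51 − 7 = 44

44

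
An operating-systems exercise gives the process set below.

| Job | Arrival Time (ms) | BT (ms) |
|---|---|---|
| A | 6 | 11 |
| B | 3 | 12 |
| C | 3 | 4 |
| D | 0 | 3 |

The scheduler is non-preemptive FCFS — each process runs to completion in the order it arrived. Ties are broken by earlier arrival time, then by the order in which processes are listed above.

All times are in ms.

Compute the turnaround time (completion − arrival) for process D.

3

Schedule: | D 0-3 | B 3-15 | C 15-19 | A 19-30 |
Completion: A=30  B=15  C=19  D=3
Turnaround (C−A): A=24  B=12  C=16  D=3
Turnaround(D) = completion − arrival = 3 − 0 = 3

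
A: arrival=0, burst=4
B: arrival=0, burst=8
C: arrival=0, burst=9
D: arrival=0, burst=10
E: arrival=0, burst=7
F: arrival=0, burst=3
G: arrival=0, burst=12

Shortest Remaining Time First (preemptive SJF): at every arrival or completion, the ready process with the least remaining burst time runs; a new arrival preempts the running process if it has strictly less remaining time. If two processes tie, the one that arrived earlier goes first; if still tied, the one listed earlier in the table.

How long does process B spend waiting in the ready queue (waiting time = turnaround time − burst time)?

14

Schedule: | F 0-3 | A 3-7 | E 7-14 | B 14-22 | C 22-31 | D 31-41 | G 41-53 |
Completion: A=7  B=22  C=31  D=41  E=14  F=3  G=53
Turnaround (C−A): A=7  B=22  C=31  D=41  E=14  F=3  G=53
Waiting(B) = turnaround − burst = 22 − 8 = 14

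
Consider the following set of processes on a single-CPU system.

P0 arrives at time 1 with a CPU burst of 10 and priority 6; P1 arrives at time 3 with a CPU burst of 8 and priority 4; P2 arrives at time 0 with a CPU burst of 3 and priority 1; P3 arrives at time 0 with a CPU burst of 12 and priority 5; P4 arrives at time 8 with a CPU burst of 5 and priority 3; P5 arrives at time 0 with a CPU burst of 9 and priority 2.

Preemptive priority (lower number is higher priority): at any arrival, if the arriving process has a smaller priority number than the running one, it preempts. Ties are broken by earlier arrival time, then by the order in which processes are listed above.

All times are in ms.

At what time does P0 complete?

47

Schedule: | P2 0-3 | P5 3-12 | P4 12-17 | P1 17-25 | P3 25-37 | P0 37-47 |
Completion: P0=47  P1=25  P2=3  P3=37  P4=17  P5=12
Turnaround (C−A): P0=46  P1=22  P2=3  P3=37  P4=9  P5=12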